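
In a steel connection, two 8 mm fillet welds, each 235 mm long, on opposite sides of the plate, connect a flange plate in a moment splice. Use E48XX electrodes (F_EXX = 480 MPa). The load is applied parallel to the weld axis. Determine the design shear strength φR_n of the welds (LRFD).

Effective throat t_e = 0.707 × 8 = 5.656 mm.
Total length L = 470 mm; A_we = 5.656 × 470 = 2658 mm².
F_nw = 0.6 F_EXX = 0.6 × 480 = 288 MPa.
φR_n = 0.75 × 288 × 2658 × 10⁻³ = 574.2 kN.

φR_n ≈ 574 kN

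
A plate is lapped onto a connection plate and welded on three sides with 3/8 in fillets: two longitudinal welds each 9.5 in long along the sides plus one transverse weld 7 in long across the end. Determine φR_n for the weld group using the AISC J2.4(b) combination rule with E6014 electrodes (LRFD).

φR_n ≈ 191 kip

E60XX → F_EXX = 60 ksi.
t_e = 0.707 × 0.375 = 0.2651 in.
R_nwl = 0.6 × 60 × 0.2651 × 19 = 181.3 kip (longitudinal, 2 welds).
R_nwt = 0.6 × 60 × 0.2651 × 7 = 66.81 kip (transverse, base value).
(i) R_nwl + R_nwt = 248.2 kip; (ii) 0.85 R_nwl + 1.5 R_nwt = 254.4 kip.
R_n = max = 254.4 kip [governs: (ii)]; φR_n = 190.8 kip.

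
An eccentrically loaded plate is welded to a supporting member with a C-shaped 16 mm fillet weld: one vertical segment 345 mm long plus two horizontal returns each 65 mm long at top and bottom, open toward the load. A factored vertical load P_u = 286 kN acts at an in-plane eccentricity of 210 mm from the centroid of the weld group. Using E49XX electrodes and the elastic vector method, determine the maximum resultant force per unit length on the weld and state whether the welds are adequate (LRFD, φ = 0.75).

E49XX → F_EXX = 490 MPa.
Total weld length L_w = 475 mm. Treat welds as unit-width lines.
Centroid: x̄ = 2×65×32.5 / 475 = 8.895 mm from the vertical weld.
Polar moment about centroid: J = I_x + I_y = [345³/12 + 2×65×172.5²] + [345×8.895² + 2(65³/12 + 65×23.61²)] = 7436000 mm³.
Direct shear f_v = P/L_w = 286×10³ / 475 = 602.1 N/mm (vertical).
Torsion M = P·e = 286×10³ × 210 = 60060000 N·mm.
Critical point at (x, y) = (56.11, 172.5) from centroid. f_tx = M·y/J = 1393 N/mm; f_ty = M·x/J = 453.2 N/mm.
Resultant f_max = √[f_tx² + (f_v + f_ty)²] = √[1393² + (602.1 + 453.2)²] = 1748 N/mm.
Capacity per unit length: φr_n = 0.75 × 0.6 × 490 × (0.707 × 16) = 2494 N/mm.
1748 ≤ 2494 → adequate.

f_max ≈ 1750 N/mm; adequate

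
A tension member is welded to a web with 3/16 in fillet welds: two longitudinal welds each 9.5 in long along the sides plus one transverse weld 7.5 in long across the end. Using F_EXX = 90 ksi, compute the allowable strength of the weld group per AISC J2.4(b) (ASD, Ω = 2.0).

R_n/Ω ≈ 98.1 kips

t_e = 0.707 × 0.1875 = 0.1326 in.
R_nwl = 0.6 × 90 × 0.1326 × 19 = 136 kips (longitudinal, 2 welds).
R_nwt = 0.6 × 90 × 0.1326 × 7.5 = 53.69 kips (transverse, base value).
(i) R_nwl + R_nwt = 189.7 kips; (ii) 0.85 R_nwl + 1.5 R_nwt = 196.1 kips.
R_n = max = 196.1 kips [governs: (ii)]; R_n/Ω = 98.07 kips.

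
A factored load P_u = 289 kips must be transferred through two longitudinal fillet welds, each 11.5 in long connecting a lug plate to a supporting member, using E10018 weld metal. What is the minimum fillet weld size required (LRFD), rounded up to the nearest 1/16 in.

E100XX → F_EXX = 100 ksi.
Total weld length L = 23 in.
Required throat t_e = P_u / (φ × 0.6 F_EXX × L) = 289 / (0.75 × 0.6 × 100 × 23) = 0.2792 in.
Required leg w = t_e / 0.707 = 0.3949 in → use 7/16 in.

w = 7/16 in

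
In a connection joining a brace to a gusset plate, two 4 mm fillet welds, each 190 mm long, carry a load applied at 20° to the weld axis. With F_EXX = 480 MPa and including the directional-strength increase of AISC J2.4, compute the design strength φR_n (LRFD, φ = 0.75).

φR_n ≈ 255 kN

t_e = 0.707 × 4 = 2.828 mm; A_we = 2.828 × 380 = 1075 mm².
Directional factor: 1.0 + 0.5 sin^1.5(20°) = 1.1.
F_nw = 0.6 × 480 × 1.1 = 316.8 MPa.
φR_n = 0.75 × 316.8 × 1075 × 10⁻³ = 255.3 kN.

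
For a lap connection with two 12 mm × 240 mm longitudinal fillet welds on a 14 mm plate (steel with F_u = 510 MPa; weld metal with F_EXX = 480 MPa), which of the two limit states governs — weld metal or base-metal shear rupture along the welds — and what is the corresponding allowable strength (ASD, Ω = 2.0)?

t_e = 0.707 × 12 = 8.484 mm; L = 480 mm.
Weld metal: R_n/Ω = (1/2.0) × 0.6 × 480 × 8.484 × 480 × 10⁻³ = 586.4 kN.
Base metal (shear rupture): R_n/Ω = (1/2.0) × 0.6 × 510 × 14 × 480 × 10⁻³ = 1028 kN.
Governing: weld metal.

R_n/Ω ≈ 586 kN (weld metal governs)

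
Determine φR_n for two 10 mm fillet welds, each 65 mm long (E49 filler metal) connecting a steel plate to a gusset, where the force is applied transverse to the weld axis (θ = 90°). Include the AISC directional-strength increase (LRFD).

E49XX → F_EXX = 490 MPa.
t_e = 0.707 × 10 = 7.07 mm; A_we = 7.07 × 130 = 919.1 mm².
Directional factor: 1.0 + 0.5 sin^1.5(90°) = 1.5.
F_nw = 0.6 × 490 × 1.5 = 441 MPa.
φR_n = 0.75 × 441 × 919.1 × 10⁻³ = 304 kN.

φR_n ≈ 304 kN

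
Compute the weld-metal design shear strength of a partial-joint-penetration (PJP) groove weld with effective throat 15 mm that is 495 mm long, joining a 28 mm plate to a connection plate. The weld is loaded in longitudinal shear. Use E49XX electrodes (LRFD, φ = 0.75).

φR_n ≈ 1640 kN

E49XX → F_EXX = 490 MPa.
Effective throat (given) t_e = 15 mm.
A_we = 15 × 495 = 7425 mm².
F_nw = 0.6 F_EXX = 294 MPa.
φR_n = 0.75 × 294 × 7425 × 10⁻³ = 1637 kN.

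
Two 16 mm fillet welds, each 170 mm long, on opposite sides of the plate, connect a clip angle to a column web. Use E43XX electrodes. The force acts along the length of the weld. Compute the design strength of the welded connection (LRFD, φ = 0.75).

E43XX → F_EXX = 430 MPa.
Effective throat t_e = 0.707 × 16 = 11.31 mm.
Total length L = 340 mm; A_we = 11.31 × 340 = 3846 mm².
F_nw = 0.6 F_EXX = 0.6 × 430 = 258 MPa.
φR_n = 0.75 × 258 × 3846 × 10⁻³ = 744.2 kN.

φR_n ≈ 744 kN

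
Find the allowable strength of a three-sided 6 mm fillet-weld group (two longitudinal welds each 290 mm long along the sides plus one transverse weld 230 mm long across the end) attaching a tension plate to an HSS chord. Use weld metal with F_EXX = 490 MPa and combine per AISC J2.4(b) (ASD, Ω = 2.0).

t_e = 0.707 × 6 = 4.242 mm.
R_nwl = 0.6 × 490 × 4.242 × 580 × 10⁻³ = 723.3 kN (longitudinal, 2 welds).
R_nwt = 0.6 × 490 × 4.242 × 230 × 10⁻³ = 286.8 kN (transverse, base value).
(i) R_nwl + R_nwt = 1010 kN; (ii) 0.85 R_nwl + 1.5 R_nwt = 1045 kN.
R_n = max = 1045 kN [governs: (ii)]; R_n/Ω = 522.6 kN.

R_n/Ω ≈ 523 kN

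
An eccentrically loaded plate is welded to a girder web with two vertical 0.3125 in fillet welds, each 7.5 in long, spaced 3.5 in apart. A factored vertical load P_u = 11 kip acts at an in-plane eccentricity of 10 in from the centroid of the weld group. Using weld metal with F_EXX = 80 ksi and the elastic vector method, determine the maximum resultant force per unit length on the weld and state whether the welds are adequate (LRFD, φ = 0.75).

Total weld length L_w = 15 in. Treat welds as unit-width lines.
Polar moment about centroid: J = 2[d³/12 + d(b/2)²] = 2[7.5³/12 + 7.5×1.75²] = 116.2 in³.
Direct shear f_v = P/L_w = 11 / 15 = 0.7333 kip/in (vertical).
Torsion M = P·e = 11 × 10 = 110 kip·in.
Critical point at (x, y) = (1.75, 3.75) from centroid. f_tx = M·y/J = 3.548 kip/in; f_ty = M·x/J = 1.656 kip/in.
Resultant f_max = √[f_tx² + (f_v + f_ty)²] = √[3.548² + (0.7333 + 1.656)²] = 4.278 kip/in.
Capacity per unit length: φr_n = 0.75 × 0.6 × 80 × (0.707 × 0.3125) = 7.954 kip/in.
4.278 ≤ 7.954 → adequate.

f_max ≈ 4.28 kip/in; adequate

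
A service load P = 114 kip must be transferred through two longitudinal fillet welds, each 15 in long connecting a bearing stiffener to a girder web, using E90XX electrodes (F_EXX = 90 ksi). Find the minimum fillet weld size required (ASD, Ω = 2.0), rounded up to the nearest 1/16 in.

w = 1/4 in

Total weld length L = 30 in.
Required throat t_e = P × Ω / (0.6 F_EXX × L) = 114 × 2.0 / (0.6 × 90 × 30) = 0.1407 in.
Required leg w = t_e / 0.707 = 0.1991 in → use 1/4 in.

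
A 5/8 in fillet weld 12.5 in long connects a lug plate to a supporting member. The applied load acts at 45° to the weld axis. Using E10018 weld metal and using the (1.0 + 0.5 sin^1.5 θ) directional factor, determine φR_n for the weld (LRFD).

E100XX → F_EXX = 100 ksi.
t_e = 0.707 × 0.625 = 0.4419 in; A_we = 0.4419 × 12.5 = 5.523 in².
Directional factor: 1.0 + 0.5 sin^1.5(45°) = 1.297.
F_nw = 0.6 × 100 × 1.297 = 77.84 ksi.
φR_n = 0.75 × 77.84 × 5.523 = 322.5 kip.

φR_n ≈ 322 kip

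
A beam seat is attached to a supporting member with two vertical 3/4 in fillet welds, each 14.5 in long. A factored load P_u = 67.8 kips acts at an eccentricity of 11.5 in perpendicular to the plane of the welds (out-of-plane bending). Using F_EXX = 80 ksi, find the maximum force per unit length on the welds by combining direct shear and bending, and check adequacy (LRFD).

L_w = 2 × 14.5 = 29 in; section modulus (unit throat) S = 2 × L²/6 = 70.08 in².
Direct shear f_v = P/L_w = 67.8/29 = 2.338 kip/in.
Moment M = P × e = 67.8 × 11.5 = 779.7 kip·in; bending f_b = M/S = 11.13 kip/in.
f_max = √(f_v² + f_b²) = √(2.338² + 11.13²) = 11.37 kip/in.
φr_n = 0.75 × 0.6 × 80 × (0.707 × 0.75) = 19.09 kip/in → adequate.

f_max ≈ 11.4 kip/in; adequate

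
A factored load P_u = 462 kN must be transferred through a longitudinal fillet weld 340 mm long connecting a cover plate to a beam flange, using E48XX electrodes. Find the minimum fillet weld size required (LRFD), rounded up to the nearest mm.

E48XX → F_EXX = 480 MPa.
Total weld length L = 340 mm.
Required throat t_e = P_u / (φ × 0.6 F_EXX × L) = 462 / (0.75 × 0.6 × 480 × 340 × 10⁻³) = 6.291 mm.
Required leg w = t_e / 0.707 = 8.898 mm → use 9 mm.

w = 9 mm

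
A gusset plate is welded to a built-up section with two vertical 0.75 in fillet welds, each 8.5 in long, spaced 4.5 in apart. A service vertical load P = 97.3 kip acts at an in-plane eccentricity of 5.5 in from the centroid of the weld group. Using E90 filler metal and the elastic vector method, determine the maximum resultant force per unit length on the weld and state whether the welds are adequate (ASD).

f_max ≈ 17.1 kip/in; NOT adequate

E90XX → F_EXX = 90 ksi.
Total weld length L_w = 17 in. Treat welds as unit-width lines.
Polar moment about centroid: J = 2[d³/12 + d(b/2)²] = 2[8.5³/12 + 8.5×2.25²] = 188.4 in³.
Direct shear f_v = P/L_w = 97.3 / 17 = 5.724 kip/in (vertical).
Torsion M = P·e = 97.3 × 5.5 = 535.15 kip·in.
Critical point at (x, y) = (2.25, 4.25) from centroid. f_tx = M·y/J = 12.07 kip/in; f_ty = M·x/J = 6.391 kip/in.
Resultant f_max = √[f_tx² + (f_v + f_ty)²] = √[12.07² + (5.724 + 6.391)²] = 17.1 kip/in.
Capacity per unit length: r_n/Ω = (1/2.0) × 0.6 × 90 × (0.707 × 0.75) = 14.32 kip/in.
17.1 > 14.32 → NOT adequate.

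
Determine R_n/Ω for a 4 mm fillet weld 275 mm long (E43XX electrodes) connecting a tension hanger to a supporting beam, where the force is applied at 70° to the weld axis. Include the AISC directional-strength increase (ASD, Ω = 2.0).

R_n/Ω ≈ 146 kN

E43XX → F_EXX = 430 MPa.
t_e = 0.707 × 4 = 2.828 mm; A_we = 2.828 × 275 = 777.7 mm².
Directional factor: 1.0 + 0.5 sin^1.5(70°) = 1.455.
F_nw = 0.6 × 430 × 1.455 = 375.5 MPa.
R_n/Ω = (375.5 × 777.7) / 2.0 × 10⁻³ = 146 kN.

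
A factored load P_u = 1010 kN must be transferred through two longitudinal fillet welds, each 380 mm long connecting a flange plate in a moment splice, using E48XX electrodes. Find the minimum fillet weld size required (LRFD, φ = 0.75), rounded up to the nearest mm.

E48XX → F_EXX = 480 MPa.
Total weld length L = 760 mm.
Required throat t_e = P_u / (φ × 0.6 F_EXX × L) = 1010 / (0.75 × 0.6 × 480 × 760 × 10⁻³) = 6.153 mm.
Required leg w = t_e / 0.707 = 8.702 mm → use 9 mm.

w = 9 mm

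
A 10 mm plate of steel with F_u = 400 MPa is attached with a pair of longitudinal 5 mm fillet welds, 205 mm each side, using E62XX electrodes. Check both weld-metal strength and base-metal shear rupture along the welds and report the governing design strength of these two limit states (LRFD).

φR_n ≈ 404 kN (weld metal governs)

E62XX → F_EXX = 620 MPa.
t_e = 0.707 × 5 = 3.535 mm; L = 410 mm.
Weld metal: φR_n = 0.75 × 0.6 × 620 × 3.535 × 410 × 10⁻³ = 404.4 kN.
Base metal (shear rupture): φR_n = 0.75 × 0.6 × 400 × 10 × 410 × 10⁻³ = 738 kN.
Governing: weld metal.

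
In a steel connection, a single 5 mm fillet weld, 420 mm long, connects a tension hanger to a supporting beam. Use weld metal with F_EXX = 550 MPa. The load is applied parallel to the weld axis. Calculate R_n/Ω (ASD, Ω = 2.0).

Effective throat t_e = 0.707 × 5 = 3.535 mm.
Total length L = 420 mm; A_we = 3.535 × 420 = 1485 mm².
F_nw = 0.6 F_EXX = 0.6 × 550 = 330 MPa.
R_n = 330 × 1485 × 10⁻³ = 490 kN; R_n/Ω = 490/2.0 = 245 kN.

R_n/Ω ≈ 245 kN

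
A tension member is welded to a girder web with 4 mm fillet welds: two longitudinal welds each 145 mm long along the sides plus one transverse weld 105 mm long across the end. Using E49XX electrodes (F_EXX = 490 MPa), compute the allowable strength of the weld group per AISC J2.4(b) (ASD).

R_n/Ω ≈ 168 kN

t_e = 0.707 × 4 = 2.828 mm.
R_nwl = 0.6 × 490 × 2.828 × 290 × 10⁻³ = 241.1 kN (longitudinal, 2 welds).
R_nwt = 0.6 × 490 × 2.828 × 105 × 10⁻³ = 87.3 kN (transverse, base value).
(i) R_nwl + R_nwt = 328.4 kN; (ii) 0.85 R_nwl + 1.5 R_nwt = 335.9 kN.
R_n = max = 335.9 kN [governs: (ii)]; R_n/Ω = 167.9 kN.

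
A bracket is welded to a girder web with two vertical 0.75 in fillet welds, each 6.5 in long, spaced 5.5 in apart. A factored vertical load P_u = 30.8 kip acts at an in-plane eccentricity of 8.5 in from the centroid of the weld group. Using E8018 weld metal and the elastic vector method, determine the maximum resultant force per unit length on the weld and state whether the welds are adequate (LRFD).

E80XX → F_EXX = 80 ksi.
Total weld length L_w = 13 in. Treat welds as unit-width lines.
Polar moment about centroid: J = 2[d³/12 + d(b/2)²] = 2[6.5³/12 + 6.5×2.75²] = 144.1 in³.
Direct shear f_v = P/L_w = 30.8 / 13 = 2.369 kip/in (vertical).
Torsion M = P·e = 30.8 × 8.5 = 261.8 kip·in.
Critical point at (x, y) = (2.75, 3.25) from centroid. f_tx = M·y/J = 5.905 kip/in; f_ty = M·x/J = 4.997 kip/in.
Resultant f_max = √[f_tx² + (f_v + f_ty)²] = √[5.905² + (2.369 + 4.997)²] = 9.441 kip/in.
Capacity per unit length: φr_n = 0.75 × 0.6 × 80 × (0.707 × 0.75) = 19.09 kip/in.
9.441 ≤ 19.09 → adequate.

f_max ≈ 9.44 kip/in; adequate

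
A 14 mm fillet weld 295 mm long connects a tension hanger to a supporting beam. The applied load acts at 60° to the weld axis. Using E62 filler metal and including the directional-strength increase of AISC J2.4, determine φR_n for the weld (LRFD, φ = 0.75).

E62XX → F_EXX = 620 MPa.
t_e = 0.707 × 14 = 9.898 mm; A_we = 9.898 × 295 = 2920 mm².
Directional factor: 1.0 + 0.5 sin^1.5(60°) = 1.403.
F_nw = 0.6 × 620 × 1.403 = 521.9 MPa.
φR_n = 0.75 × 521.9 × 2920 × 10⁻³ = 1143 kN.

φR_n ≈ 1140 kN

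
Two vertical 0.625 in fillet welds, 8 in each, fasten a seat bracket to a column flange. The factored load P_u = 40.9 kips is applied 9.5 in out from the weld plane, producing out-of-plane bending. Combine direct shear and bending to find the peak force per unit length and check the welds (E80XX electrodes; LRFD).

E80XX → F_EXX = 80 ksi.
L_w = 2 × 8 = 16 in; section modulus (unit throat) S = 2 × L²/6 = 21.33 in².
Direct shear f_v = P/L_w = 40.9/16 = 2.556 kip/in.
Moment M = P × e = 40.9 × 9.5 = 388.55 kip·in; bending f_b = M/S = 18.21 kip/in.
f_max = √(f_v² + f_b²) = √(2.556² + 18.21²) = 18.39 kip/in.
φr_n = 0.75 × 0.6 × 80 × (0.707 × 0.625) = 15.91 kip/in → NOT adequate.

f_max ≈ 18.4 kip/in; NOT adequate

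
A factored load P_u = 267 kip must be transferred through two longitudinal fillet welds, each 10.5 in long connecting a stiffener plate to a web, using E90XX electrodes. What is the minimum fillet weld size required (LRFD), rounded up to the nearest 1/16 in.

w = 1/2 in

E90XX → F_EXX = 90 ksi.
Total weld length L = 21 in.
Required throat t_e = P_u / (φ × 0.6 F_EXX × L) = 267 / (0.75 × 0.6 × 90 × 21) = 0.3139 in.
Required leg w = t_e / 0.707 = 0.444 in → use 1/2 in.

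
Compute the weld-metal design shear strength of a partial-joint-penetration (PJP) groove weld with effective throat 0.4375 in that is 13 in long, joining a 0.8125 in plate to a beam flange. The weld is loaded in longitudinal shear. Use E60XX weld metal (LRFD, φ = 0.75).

E60XX → F_EXX = 60 ksi.
Effective throat (given) t_e = 0.4375 in.
A_we = 0.4375 × 13 = 5.688 in².
F_nw = 0.6 F_EXX = 36 ksi.
φR_n = 0.75 × 36 × 5.688 = 153.6 kip.

φR_n ≈ 154 kip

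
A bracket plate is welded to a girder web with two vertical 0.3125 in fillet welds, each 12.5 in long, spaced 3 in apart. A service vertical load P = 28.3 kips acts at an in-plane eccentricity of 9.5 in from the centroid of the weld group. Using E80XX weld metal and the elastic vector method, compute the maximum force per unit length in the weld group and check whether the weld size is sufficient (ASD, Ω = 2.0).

f_max ≈ 4.92 kip/in; adequate

E80XX → F_EXX = 80 ksi.
Total weld length L_w = 25 in. Treat welds as unit-width lines.
Polar moment about centroid: J = 2[d³/12 + d(b/2)²] = 2[12.5³/12 + 12.5×1.5²] = 381.8 in³.
Direct shear f_v = P/L_w = 28.3 / 25 = 1.132 kip/in (vertical).
Torsion M = P·e = 28.3 × 9.5 = 268.85 kip·in.
Critical point at (x, y) = (1.5, 6.25) from centroid. f_tx = M·y/J = 4.401 kip/in; f_ty = M·x/J = 1.056 kip/in.
Resultant f_max = √[f_tx² + (f_v + f_ty)²] = √[4.401² + (1.132 + 1.056)²] = 4.915 kip/in.
Capacity per unit length: r_n/Ω = (1/2.0) × 0.6 × 80 × (0.707 × 0.3125) = 5.302 kip/in.
4.915 ≤ 5.302 → adequate.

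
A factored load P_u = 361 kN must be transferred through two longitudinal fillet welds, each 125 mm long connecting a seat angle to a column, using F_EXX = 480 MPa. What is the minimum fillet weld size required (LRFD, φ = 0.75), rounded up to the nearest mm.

Total weld length L = 250 mm.
Required throat t_e = P_u / (φ × 0.6 F_EXX × L) = 361 / (0.75 × 0.6 × 480 × 250 × 10⁻³) = 6.685 mm.
Required leg w = t_e / 0.707 = 9.456 mm → use 10 mm.

w = 10 mm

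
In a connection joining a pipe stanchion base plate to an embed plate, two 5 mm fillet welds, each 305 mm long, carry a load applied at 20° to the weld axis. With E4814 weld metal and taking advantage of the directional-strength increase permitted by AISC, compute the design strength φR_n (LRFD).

E48XX → F_EXX = 480 MPa.
t_e = 0.707 × 5 = 3.535 mm; A_we = 3.535 × 610 = 2156 mm².
Directional factor: 1.0 + 0.5 sin^1.5(20°) = 1.1.
F_nw = 0.6 × 480 × 1.1 = 316.8 MPa.
φR_n = 0.75 × 316.8 × 2156 × 10⁻³ = 512.4 kN.

φR_n ≈ 512 kN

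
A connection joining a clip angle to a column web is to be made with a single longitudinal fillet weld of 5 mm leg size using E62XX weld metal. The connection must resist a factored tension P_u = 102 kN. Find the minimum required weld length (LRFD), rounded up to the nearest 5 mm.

E62XX → F_EXX = 620 MPa.
Throat t_e = 0.707 × 5 = 3.535 mm.
φr_n = 0.75 × 0.6 × 620 × 3.535 × 10⁻³ = 0.9863 kN/mm.
L_req = P_u / φr_n = 102 / 0.9863 = 103.4 mm total.
Round up → use L = 105 mm.

L = 105 mm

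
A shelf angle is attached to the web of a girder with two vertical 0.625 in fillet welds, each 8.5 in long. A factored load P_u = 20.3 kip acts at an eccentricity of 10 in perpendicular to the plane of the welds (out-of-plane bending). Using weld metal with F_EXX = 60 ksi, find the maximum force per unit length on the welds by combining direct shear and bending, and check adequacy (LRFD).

L_w = 2 × 8.5 = 17 in; section modulus (unit throat) S = 2 × L²/6 = 24.08 in².
Direct shear f_v = P/L_w = 20.3/17 = 1.194 kip/in.
Moment M = P × e = 20.3 × 10 = 203 kip·in; bending f_b = M/S = 8.429 kip/in.
f_max = √(f_v² + f_b²) = √(1.194² + 8.429²) = 8.513 kip/in.
φr_n = 0.75 × 0.6 × 60 × (0.707 × 0.625) = 11.93 kip/in → adequate.

f_max ≈ 8.51 kip/in; adequate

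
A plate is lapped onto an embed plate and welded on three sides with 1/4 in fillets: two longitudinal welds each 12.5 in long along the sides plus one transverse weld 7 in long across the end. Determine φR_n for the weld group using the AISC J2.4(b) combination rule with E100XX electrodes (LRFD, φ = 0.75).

φR_n ≈ 255 kip

E100XX → F_EXX = 100 ksi.
t_e = 0.707 × 0.25 = 0.1767 in.
R_nwl = 0.6 × 100 × 0.1767 × 25 = 265.1 kip (longitudinal, 2 welds).
R_nwt = 0.6 × 100 × 0.1767 × 7 = 74.23 kip (transverse, base value).
(i) R_nwl + R_nwt = 339.4 kip; (ii) 0.85 R_nwl + 1.5 R_nwt = 336.7 kip.
R_n = max = 339.4 kip [governs: (i)]; φR_n = 254.5 kip.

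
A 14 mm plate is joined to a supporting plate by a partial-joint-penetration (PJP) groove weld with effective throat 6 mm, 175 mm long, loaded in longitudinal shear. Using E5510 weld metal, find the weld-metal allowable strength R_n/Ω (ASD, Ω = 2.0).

E55XX → F_EXX = 550 MPa.
Effective throat (given) t_e = 6 mm.
A_we = 6 × 175 = 1050 mm².
F_nw = 0.6 F_EXX = 330 MPa.
R_n/Ω = (330 × 1050) / 2.0 × 10⁻³ = 173.2 kN.

R_n/Ω ≈ 173 kN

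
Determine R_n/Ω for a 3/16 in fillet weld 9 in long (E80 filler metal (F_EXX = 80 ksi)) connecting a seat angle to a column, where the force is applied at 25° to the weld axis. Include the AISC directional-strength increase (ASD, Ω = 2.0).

R_n/Ω ≈ 32.6 kip

t_e = 0.707 × 0.1875 = 0.1326 in; A_we = 0.1326 × 9 = 1.193 in².
Directional factor: 1.0 + 0.5 sin^1.5(25°) = 1.137.
F_nw = 0.6 × 80 × 1.137 = 54.59 ksi.
R_n/Ω = (54.59 × 1.193) / 2.0 = 32.57 kip.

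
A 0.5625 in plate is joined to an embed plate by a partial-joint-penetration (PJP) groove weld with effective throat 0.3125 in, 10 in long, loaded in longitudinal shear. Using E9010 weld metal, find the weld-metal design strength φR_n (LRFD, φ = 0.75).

E90XX → F_EXX = 90 ksi.
Effective throat (given) t_e = 0.3125 in.
A_we = 0.3125 × 10 = 3.125 in².
F_nw = 0.6 F_EXX = 54 ksi.
φR_n = 0.75 × 54 × 3.125 = 126.6 kip.

φR_n ≈ 127 kip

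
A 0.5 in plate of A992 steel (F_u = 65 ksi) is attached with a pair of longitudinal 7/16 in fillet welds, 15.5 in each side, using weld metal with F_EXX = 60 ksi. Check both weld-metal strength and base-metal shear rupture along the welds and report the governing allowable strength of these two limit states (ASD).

R_n/Ω ≈ 173 kip (weld metal governs)

t_e = 0.707 × 0.4375 = 0.3093 in; L = 31 in.
Weld metal: R_n/Ω = (1/2.0) × 0.6 × 60 × 0.3093 × 31 = 172.6 kip.
Base metal (shear rupture): R_n/Ω = (1/2.0) × 0.6 × 65 × 0.5 × 31 = 302.2 kip.
Governing: weld metal.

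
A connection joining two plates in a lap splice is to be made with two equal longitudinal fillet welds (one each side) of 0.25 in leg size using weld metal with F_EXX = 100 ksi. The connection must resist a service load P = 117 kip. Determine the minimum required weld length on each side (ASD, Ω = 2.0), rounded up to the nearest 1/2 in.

L = 11.5 in on each side

Throat t_e = 0.707 × 0.25 = 0.1767 in.
r_n/Ω = (0.6 × 100 × 0.1767) / 2.0 = 5.302 kip/in.
L_req = P / (r_n/Ω) = 117 / 5.302 = 22.07 in total.
Per side: 22.07 / 2 = 11.03 in.
Round up → use L = 11.5 in on each side.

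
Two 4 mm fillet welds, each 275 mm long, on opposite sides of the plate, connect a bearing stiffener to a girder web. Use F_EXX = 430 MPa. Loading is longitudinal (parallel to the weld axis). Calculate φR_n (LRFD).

φR_n ≈ 301 kN

Effective throat t_e = 0.707 × 4 = 2.828 mm.
Total length L = 550 mm; A_we = 2.828 × 550 = 1555 mm².
F_nw = 0.6 F_EXX = 0.6 × 430 = 258 MPa.
φR_n = 0.75 × 258 × 1555 × 10⁻³ = 301 kN.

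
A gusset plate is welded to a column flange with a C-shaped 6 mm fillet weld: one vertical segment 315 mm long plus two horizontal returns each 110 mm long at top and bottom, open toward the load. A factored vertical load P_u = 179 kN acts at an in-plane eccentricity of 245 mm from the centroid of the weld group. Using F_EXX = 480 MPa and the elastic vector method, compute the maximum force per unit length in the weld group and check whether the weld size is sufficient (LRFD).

Total weld length L_w = 535 mm. Treat welds as unit-width lines.
Centroid: x̄ = 2×110×55 / 535 = 22.62 mm from the vertical weld.
Polar moment about centroid: J = I_x + I_y = [315³/12 + 2×110×157.5²] + [315×22.62² + 2(110³/12 + 110×32.38²)] = 8676000 mm³.
Direct shear f_v = P/L_w = 179×10³ / 535 = 334.6 N/mm (vertical).
Torsion M = P·e = 179×10³ × 245 = 43855000 N·mm.
Critical point at (x, y) = (87.38, 157.5) from centroid. f_tx = M·y/J = 796.2 N/mm; f_ty = M·x/J = 441.7 N/mm.
Resultant f_max = √[f_tx² + (f_v + f_ty)²] = √[796.2² + (334.6 + 441.7)²] = 1112 N/mm.
Capacity per unit length: φr_n = 0.75 × 0.6 × 480 × (0.707 × 6) = 916.3 N/mm.
1112 > 916.3 → NOT adequate.

f_max ≈ 1110 N/mm; NOT adequate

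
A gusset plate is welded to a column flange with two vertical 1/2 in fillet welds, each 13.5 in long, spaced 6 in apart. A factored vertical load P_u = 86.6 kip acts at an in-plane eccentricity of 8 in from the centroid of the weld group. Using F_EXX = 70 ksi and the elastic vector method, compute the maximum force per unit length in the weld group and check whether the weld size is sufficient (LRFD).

f_max ≈ 9.6 kip/in; adequate

Total weld length L_w = 27 in. Treat welds as unit-width lines.
Polar moment about centroid: J = 2[d³/12 + d(b/2)²] = 2[13.5³/12 + 13.5×3²] = 653.1 in³.
Direct shear f_v = P/L_w = 86.6 / 27 = 3.207 kip/in (vertical).
Torsion M = P·e = 86.6 × 8 = 692.8 kip·in.
Critical point at (x, y) = (3, 6.75) from centroid. f_tx = M·y/J = 7.161 kip/in; f_ty = M·x/J = 3.183 kip/in.
Resultant f_max = √[f_tx² + (f_v + f_ty)²] = √[7.161² + (3.207 + 3.183)²] = 9.597 kip/in.
Capacity per unit length: φr_n = 0.75 × 0.6 × 70 × (0.707 × 0.5) = 11.14 kip/in.
9.597 ≤ 11.14 → adequate.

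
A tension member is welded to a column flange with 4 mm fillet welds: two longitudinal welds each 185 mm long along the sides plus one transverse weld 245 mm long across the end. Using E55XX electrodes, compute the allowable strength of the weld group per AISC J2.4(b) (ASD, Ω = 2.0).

R_n/Ω ≈ 318 kN

E55XX → F_EXX = 550 MPa.
t_e = 0.707 × 4 = 2.828 mm.
R_nwl = 0.6 × 550 × 2.828 × 370 × 10⁻³ = 345.3 kN (longitudinal, 2 welds).
R_nwt = 0.6 × 550 × 2.828 × 245 × 10⁻³ = 228.6 kN (transverse, base value).
(i) R_nwl + R_nwt = 573.9 kN; (ii) 0.85 R_nwl + 1.5 R_nwt = 636.5 kN.
R_n = max = 636.5 kN [governs: (ii)]; R_n/Ω = 318.2 kN.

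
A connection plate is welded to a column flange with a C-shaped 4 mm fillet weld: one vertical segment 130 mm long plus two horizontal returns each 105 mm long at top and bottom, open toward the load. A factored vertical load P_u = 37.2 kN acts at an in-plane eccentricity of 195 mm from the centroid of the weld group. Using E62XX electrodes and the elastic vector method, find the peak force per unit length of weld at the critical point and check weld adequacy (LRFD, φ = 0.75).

E62XX → F_EXX = 620 MPa.
Total weld length L_w = 340 mm. Treat welds as unit-width lines.
Centroid: x̄ = 2×105×52.5 / 340 = 32.43 mm from the vertical weld.
Polar moment about centroid: J = I_x + I_y = [130³/12 + 2×105×65²] + [130×32.43² + 2(105³/12 + 105×20.07²)] = 1485000 mm³.
Direct shear f_v = P/L_w = 37.2×10³ / 340 = 109.4 N/mm (vertical).
Torsion M = P·e = 37.2×10³ × 195 = 7254000 N·mm.
Critical point at (x, y) = (72.57, 65) from centroid. f_tx = M·y/J = 317.6 N/mm; f_ty = M·x/J = 354.6 N/mm.
Resultant f_max = √[f_tx² + (f_v + f_ty)²] = √[317.6² + (109.4 + 354.6)²] = 562.3 N/mm.
Capacity per unit length: φr_n = 0.75 × 0.6 × 620 × (0.707 × 4) = 789 N/mm.
562.3 ≤ 789 → adequate.

f_max ≈ 562 N/mm; adequate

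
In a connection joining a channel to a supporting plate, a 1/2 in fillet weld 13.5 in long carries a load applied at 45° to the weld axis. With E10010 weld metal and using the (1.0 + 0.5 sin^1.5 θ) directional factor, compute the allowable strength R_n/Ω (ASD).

R_n/Ω ≈ 186 kip

E100XX → F_EXX = 100 ksi.
t_e = 0.707 × 0.5 = 0.3535 in; A_we = 0.3535 × 13.5 = 4.772 in².
Directional factor: 1.0 + 0.5 sin^1.5(45°) = 1.297.
F_nw = 0.6 × 100 × 1.297 = 77.84 ksi.
R_n/Ω = (77.84 × 4.772) / 2.0 = 185.7 kip.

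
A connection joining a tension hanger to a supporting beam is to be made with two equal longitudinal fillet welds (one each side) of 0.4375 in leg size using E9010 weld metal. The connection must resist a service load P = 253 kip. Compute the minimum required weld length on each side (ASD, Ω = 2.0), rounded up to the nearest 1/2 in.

L = 15.5 in on each side

E90XX → F_EXX = 90 ksi.
Throat t_e = 0.707 × 0.4375 = 0.3093 in.
r_n/Ω = (0.6 × 90 × 0.3093) / 2.0 = 8.351 kip/in.
L_req = P / (r_n/Ω) = 253 / 8.351 = 30.29 in total.
Per side: 30.29 / 2 = 15.15 in.
Round up → use L = 15.5 in on each side.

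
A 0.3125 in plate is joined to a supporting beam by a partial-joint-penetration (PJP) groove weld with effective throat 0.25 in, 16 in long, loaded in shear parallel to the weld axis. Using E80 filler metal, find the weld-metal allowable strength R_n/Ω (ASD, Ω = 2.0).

R_n/Ω ≈ 96 kips

E80XX → F_EXX = 80 ksi.
Effective throat (given) t_e = 0.25 in.
A_we = 0.25 × 16 = 4 in².
F_nw = 0.6 F_EXX = 48 ksi.
R_n/Ω = (48 × 4) / 2.0 = 96 kips.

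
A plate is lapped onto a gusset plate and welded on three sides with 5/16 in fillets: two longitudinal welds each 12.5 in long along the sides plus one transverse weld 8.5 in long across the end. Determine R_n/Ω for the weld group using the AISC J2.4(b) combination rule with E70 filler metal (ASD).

R_n/Ω ≈ 158 kips

E70XX → F_EXX = 70 ksi.
t_e = 0.707 × 0.3125 = 0.2209 in.
R_nwl = 0.6 × 70 × 0.2209 × 25 = 232 kips (longitudinal, 2 welds).
R_nwt = 0.6 × 70 × 0.2209 × 8.5 = 78.87 kips (transverse, base value).
(i) R_nwl + R_nwt = 310.9 kips; (ii) 0.85 R_nwl + 1.5 R_nwt = 315.5 kips.
R_n = max = 315.5 kips [governs: (ii)]; R_n/Ω = 157.7 kips.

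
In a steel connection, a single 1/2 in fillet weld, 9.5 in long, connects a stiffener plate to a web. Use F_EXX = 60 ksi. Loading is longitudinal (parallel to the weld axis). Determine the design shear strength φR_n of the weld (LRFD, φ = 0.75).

Effective throat t_e = 0.707 × 0.5 = 0.3535 in.
Total length L = 9.5 in; A_we = 0.3535 × 9.5 = 3.358 in².
F_nw = 0.6 F_EXX = 0.6 × 60 = 36 ksi.
φR_n = 0.75 × 36 × 3.358 = 90.67 kips.

φR_n ≈ 90.7 kips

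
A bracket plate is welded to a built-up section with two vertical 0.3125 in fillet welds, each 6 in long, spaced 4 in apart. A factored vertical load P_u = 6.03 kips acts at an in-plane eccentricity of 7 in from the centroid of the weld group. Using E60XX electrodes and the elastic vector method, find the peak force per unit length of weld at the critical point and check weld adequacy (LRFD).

E60XX → F_EXX = 60 ksi.
Total weld length L_w = 12 in. Treat welds as unit-width lines.
Polar moment about centroid: J = 2[d³/12 + d(b/2)²] = 2[6³/12 + 6×2²] = 84 in³.
Direct shear f_v = P/L_w = 6.03 / 12 = 0.5025 kip/in (vertical).
Torsion M = P·e = 6.03 × 7 = 42.21 kip·in.
Critical point at (x, y) = (2, 3) from centroid. f_tx = M·y/J = 1.507 kip/in; f_ty = M·x/J = 1.005 kip/in.
Resultant f_max = √[f_tx² + (f_v + f_ty)²] = √[1.507² + (0.5025 + 1.005)²] = 2.132 kip/in.
Capacity per unit length: φr_n = 0.75 × 0.6 × 60 × (0.707 × 0.3125) = 5.965 kip/in.
2.132 ≤ 5.965 → adequate.

f_max ≈ 2.13 kip/in; adequate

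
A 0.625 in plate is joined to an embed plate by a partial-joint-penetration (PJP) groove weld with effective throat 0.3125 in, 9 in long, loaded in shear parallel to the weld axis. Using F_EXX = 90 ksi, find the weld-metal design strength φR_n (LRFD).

Effective throat (given) t_e = 0.3125 in.
A_we = 0.3125 × 9 = 2.812 in².
F_nw = 0.6 F_EXX = 54 ksi.
φR_n = 0.75 × 54 × 2.812 = 113.9 kip.

φR_n ≈ 114 kip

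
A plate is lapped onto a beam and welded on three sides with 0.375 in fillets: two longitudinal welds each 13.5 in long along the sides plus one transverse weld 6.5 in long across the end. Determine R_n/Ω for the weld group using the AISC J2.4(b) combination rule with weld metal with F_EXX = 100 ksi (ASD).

R_n/Ω ≈ 266 kips

t_e = 0.707 × 0.375 = 0.2651 in.
R_nwl = 0.6 × 100 × 0.2651 × 27 = 429.5 kips (longitudinal, 2 welds).
R_nwt = 0.6 × 100 × 0.2651 × 6.5 = 103.4 kips (transverse, base value).
(i) R_nwl + R_nwt = 532.9 kips; (ii) 0.85 R_nwl + 1.5 R_nwt = 520.2 kips.
R_n = max = 532.9 kips [governs: (i)]; R_n/Ω = 266.5 kips.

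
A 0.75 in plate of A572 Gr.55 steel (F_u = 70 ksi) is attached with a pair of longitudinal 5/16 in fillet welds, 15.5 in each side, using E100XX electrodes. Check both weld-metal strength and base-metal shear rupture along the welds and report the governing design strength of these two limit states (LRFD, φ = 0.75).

E100XX → F_EXX = 100 ksi.
t_e = 0.707 × 0.3125 = 0.2209 in; L = 31 in.
Weld metal: φR_n = 0.75 × 0.6 × 100 × 0.2209 × 31 = 308.2 kip.
Base metal (shear rupture): φR_n = 0.75 × 0.6 × 70 × 0.75 × 31 = 732.4 kip.
Governing: weld metal.

φR_n ≈ 308 kip (weld metal governs)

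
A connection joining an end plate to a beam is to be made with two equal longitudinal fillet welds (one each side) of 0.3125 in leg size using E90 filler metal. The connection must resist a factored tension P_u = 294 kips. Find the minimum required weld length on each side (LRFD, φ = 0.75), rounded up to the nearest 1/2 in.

E90XX → F_EXX = 90 ksi.
Throat t_e = 0.707 × 0.3125 = 0.2209 in.
φr_n = 0.75 × 0.6 × 90 × 0.2209 = 8.948 kips/in.
L_req = P_u / φr_n = 294 / 8.948 = 32.86 in total.
Per side: 32.86 / 2 = 16.43 in.
Round up → use L = 16.5 in on each side.

L = 16.5 in on each side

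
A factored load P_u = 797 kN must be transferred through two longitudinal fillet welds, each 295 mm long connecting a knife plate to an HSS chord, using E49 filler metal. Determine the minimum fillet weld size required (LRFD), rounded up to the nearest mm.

E49XX → F_EXX = 490 MPa.
Total weld length L = 590 mm.
Required throat t_e = P_u / (φ × 0.6 F_EXX × L) = 797 / (0.75 × 0.6 × 490 × 590 × 10⁻³) = 6.126 mm.
Required leg w = t_e / 0.707 = 8.665 mm → use 9 mm.

w = 9 mm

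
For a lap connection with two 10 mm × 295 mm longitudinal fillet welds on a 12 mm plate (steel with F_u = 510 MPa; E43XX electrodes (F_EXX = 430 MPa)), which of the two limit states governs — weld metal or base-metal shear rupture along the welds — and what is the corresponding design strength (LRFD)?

t_e = 0.707 × 10 = 7.07 mm; L = 590 mm.
Weld metal: φR_n = 0.75 × 0.6 × 430 × 7.07 × 590 × 10⁻³ = 807.1 kN.
Base metal (shear rupture): φR_n = 0.75 × 0.6 × 510 × 12 × 590 × 10⁻³ = 1625 kN.
Governing: weld metal.

φR_n ≈ 807 kN (weld metal governs)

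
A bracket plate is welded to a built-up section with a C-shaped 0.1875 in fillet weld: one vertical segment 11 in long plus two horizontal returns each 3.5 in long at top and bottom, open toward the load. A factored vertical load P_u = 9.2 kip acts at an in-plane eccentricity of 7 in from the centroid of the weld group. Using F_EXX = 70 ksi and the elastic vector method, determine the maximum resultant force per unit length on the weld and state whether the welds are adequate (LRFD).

f_max ≈ 1.47 kip/in; adequate

Total weld length L_w = 18 in. Treat welds as unit-width lines.
Centroid: x̄ = 2×3.5×1.75 / 18 = 0.6806 in from the vertical weld.
Polar moment about centroid: J = I_x + I_y = [11³/12 + 2×3.5×5.5²] + [11×0.6806² + 2(3.5³/12 + 3.5×1.069²)] = 342.9 in³.
Direct shear f_v = P/L_w = 9.2 / 18 = 0.5111 kip/in (vertical).
Torsion M = P·e = 9.2 × 7 = 64.4 kip·in.
Critical point at (x, y) = (2.819, 5.5) from centroid. f_tx = M·y/J = 1.033 kip/in; f_ty = M·x/J = 0.5295 kip/in.
Resultant f_max = √[f_tx² + (f_v + f_ty)²] = √[1.033² + (0.5111 + 0.5295)²] = 1.466 kip/in.
Capacity per unit length: φr_n = 0.75 × 0.6 × 70 × (0.707 × 0.1875) = 4.176 kip/in.
1.466 ≤ 4.176 → adequate.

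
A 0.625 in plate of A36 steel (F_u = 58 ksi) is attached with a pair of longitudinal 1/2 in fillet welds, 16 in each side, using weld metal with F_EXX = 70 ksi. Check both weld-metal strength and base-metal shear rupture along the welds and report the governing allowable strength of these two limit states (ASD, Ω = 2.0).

t_e = 0.707 × 0.5 = 0.3535 in; L = 32 in.
Weld metal: R_n/Ω = (1/2.0) × 0.6 × 70 × 0.3535 × 32 = 237.6 kip.
Base metal (shear rupture): R_n/Ω = (1/2.0) × 0.6 × 58 × 0.625 × 32 = 348 kip.
Governing: weld metal.

R_n/Ω ≈ 238 kip (weld metal governs)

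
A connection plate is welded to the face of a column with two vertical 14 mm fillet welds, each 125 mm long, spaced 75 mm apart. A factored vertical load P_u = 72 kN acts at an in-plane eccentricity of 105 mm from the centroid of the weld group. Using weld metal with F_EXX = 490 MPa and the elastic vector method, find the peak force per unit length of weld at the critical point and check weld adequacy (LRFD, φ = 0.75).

Total weld length L_w = 250 mm. Treat welds as unit-width lines.
Polar moment about centroid: J = 2[d³/12 + d(b/2)²] = 2[125³/12 + 125×37.5²] = 677100 mm³.
Direct shear f_v = P/L_w = 72×10³ / 250 = 288 N/mm (vertical).
Torsion M = P·e = 72×10³ × 105 = 7560000 N·mm.
Critical point at (x, y) = (37.5, 62.5) from centroid. f_tx = M·y/J = 697.8 N/mm; f_ty = M·x/J = 418.7 N/mm.
Resultant f_max = √[f_tx² + (f_v + f_ty)²] = √[697.8² + (288 + 418.7)²] = 993.2 N/mm.
Capacity per unit length: φr_n = 0.75 × 0.6 × 490 × (0.707 × 14) = 2183 N/mm.
993.2 ≤ 2183 → adequate.

f_max ≈ 993 N/mm; adequate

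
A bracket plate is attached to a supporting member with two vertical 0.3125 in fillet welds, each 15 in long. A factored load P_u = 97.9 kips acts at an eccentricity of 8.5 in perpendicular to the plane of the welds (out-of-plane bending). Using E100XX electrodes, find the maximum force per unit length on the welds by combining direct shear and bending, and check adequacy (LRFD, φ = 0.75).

E100XX → F_EXX = 100 ksi.
L_w = 2 × 15 = 30 in; section modulus (unit throat) S = 2 × L²/6 = 75 in².
Direct shear f_v = P/L_w = 97.9/30 = 3.263 kip/in.
Moment M = P × e = 97.9 × 8.5 = 832.15 kip·in; bending f_b = M/S = 11.1 kip/in.
f_max = √(f_v² + f_b²) = √(3.263² + 11.1²) = 11.57 kip/in.
φr_n = 0.75 × 0.6 × 100 × (0.707 × 0.3125) = 9.942 kip/in → NOT adequate.

f_max ≈ 11.6 kip/in; NOT adequate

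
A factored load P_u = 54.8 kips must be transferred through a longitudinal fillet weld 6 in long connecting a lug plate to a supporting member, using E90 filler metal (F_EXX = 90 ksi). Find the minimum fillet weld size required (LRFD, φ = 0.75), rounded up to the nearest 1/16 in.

Total weld length L = 6 in.
Required throat t_e = P_u / (φ × 0.6 F_EXX × L) = 54.8 / (0.75 × 0.6 × 90 × 6) = 0.2255 in.
Required leg w = t_e / 0.707 = 0.319 in → use 3/8 in.

w = 3/8 in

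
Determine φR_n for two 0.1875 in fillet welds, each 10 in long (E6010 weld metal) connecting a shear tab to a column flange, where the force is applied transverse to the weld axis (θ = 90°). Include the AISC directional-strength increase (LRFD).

φR_n ≈ 107 kip

E60XX → F_EXX = 60 ksi.
t_e = 0.707 × 0.1875 = 0.1326 in; A_we = 0.1326 × 20 = 2.651 in².
Directional factor: 1.0 + 0.5 sin^1.5(90°) = 1.5.
F_nw = 0.6 × 60 × 1.5 = 54 ksi.
φR_n = 0.75 × 54 × 2.651 = 107.4 kip.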